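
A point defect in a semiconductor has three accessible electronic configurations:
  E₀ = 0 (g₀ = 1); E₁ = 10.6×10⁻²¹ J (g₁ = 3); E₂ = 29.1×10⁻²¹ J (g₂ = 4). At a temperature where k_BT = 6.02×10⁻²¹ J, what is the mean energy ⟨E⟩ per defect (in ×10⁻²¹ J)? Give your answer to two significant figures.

Eᵢ/kT = 0, 1.761, 4.834.
Z = Σ gᵢe^(−Eᵢ/kT) = 1·e^(−0) + 3·e^(−1.761) + 4·e^(−4.834) = 1.000 + 0.5156 + 0.03182 = 1.547.
⟨E⟩ = Σ Eᵢ gᵢe^(−Eᵢ/kT) / Z = (0·1.000 + 10.6·0.5156 + 29.1·0.03182) / 1.547 = 4.1 ×10⁻²¹ J.

4.1 ×10⁻²¹ J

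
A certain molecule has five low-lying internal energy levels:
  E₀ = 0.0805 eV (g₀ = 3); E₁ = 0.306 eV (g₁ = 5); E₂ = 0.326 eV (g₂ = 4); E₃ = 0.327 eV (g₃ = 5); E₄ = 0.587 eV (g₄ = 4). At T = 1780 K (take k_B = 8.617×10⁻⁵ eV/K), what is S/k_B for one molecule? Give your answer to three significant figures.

k_BT = 8.617×10⁻⁵ × 1780 K = 0.15338 eV.
Eᵢ/kT = 0.52484, 1.9950, 2.1254, 2.1320, 3.8271.
Z = Σ gᵢe^(−Eᵢ/kT) = 3·e^(−0.52484) + 5·e^(−1.9950) + 4·e^(−2.1254) + 5·e^(−2.1320) + 4·e^(−3.8271) = 1.7750 + 0.68007 + 0.47754 + 0.59300 + 0.087091 = 3.6127.
⟨E⟩ = Σ EᵢPᵢ = 0.20807 eV.
S/k_B = ln Z + ⟨E⟩/kT = ln(3.6127) + 0.20807/0.15338 = 1.2845 + 1.3566 = 2.64.

2.64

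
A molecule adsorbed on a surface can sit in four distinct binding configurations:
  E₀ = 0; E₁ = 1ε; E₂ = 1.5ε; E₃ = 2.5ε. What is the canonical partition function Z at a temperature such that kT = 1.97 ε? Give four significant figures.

Eᵢ/kT = 0, 0.507614, 0.761421, 1.26904.
Z = Σ e^(−Eᵢ/kT) = e^(−0) + e^(−0.507614) + e^(−0.761421) + e^(−1.26904) = 1.00000 + 0.601930 + 0.467002 + 0.281101 = 2.35003.

Z = 2.350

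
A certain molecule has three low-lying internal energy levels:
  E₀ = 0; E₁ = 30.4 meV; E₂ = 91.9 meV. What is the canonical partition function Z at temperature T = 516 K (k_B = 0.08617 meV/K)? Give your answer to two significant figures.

Z = 1.6

k_BT = 0.08617 × 516 K = 44.46 meV.
Eᵢ/kT = 0, 0.6838, 2.067.
Z = Σ e^(−Eᵢ/kT) = e^(−0) + e^(−0.6838) + e^(−2.067) = 1.000 + 0.5047 + 0.1266 = 1.631.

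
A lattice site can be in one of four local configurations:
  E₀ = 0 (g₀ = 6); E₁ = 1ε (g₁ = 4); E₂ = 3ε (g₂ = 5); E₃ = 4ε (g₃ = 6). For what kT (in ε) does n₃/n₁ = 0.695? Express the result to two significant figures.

n₃/n₁ = (g₃/g₁) exp[−(E₃−E₁)/kT] = 0.695.
⇒ (E₃−E₁)/kT = ln((6/4)/0.695) = ln(2.158) = 0.7692.
kT = 3ε / 0.7692 = 3.9 ε.

3.9 ε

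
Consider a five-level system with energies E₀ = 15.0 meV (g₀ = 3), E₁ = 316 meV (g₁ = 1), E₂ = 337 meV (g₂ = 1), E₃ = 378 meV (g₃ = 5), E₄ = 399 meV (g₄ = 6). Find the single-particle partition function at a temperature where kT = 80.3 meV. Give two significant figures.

Z = 2.6

Eᵢ/kT = 0.1868, 3.935, 4.197, 4.707, 4.969.
Z = Σ gᵢe^(−Eᵢ/kT) = 3·e^(−0.1868) + 1·e^(−3.935) + 1·e^(−4.197) + 5·e^(−4.707) + 6·e^(−4.969) = 2.489 + 0.01955 + 0.01504 + 0.04516 + 0.04170 = 2.610.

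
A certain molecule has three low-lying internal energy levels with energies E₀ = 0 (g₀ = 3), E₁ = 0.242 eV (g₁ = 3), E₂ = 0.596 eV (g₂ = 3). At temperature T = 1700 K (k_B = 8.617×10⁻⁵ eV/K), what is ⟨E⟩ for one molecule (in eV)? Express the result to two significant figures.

k_BT = 8.617×10⁻⁵ × 1700 K = 0.1465 eV.
Eᵢ/kT = 0, 1.652, 4.068.
Z = Σ gᵢe^(−Eᵢ/kT) = 3·e^(−0) + 3·e^(−1.652) + 3·e^(−4.068) = 3.000 + 0.5750 + 0.05133 = 3.626.
⟨E⟩ = Σ Eᵢ gᵢe^(−Eᵢ/kT) / Z = (0·3.000 + 0.242·0.5750 + 0.596·0.05133) / 3.626 = 0.047 eV.

0.047 eV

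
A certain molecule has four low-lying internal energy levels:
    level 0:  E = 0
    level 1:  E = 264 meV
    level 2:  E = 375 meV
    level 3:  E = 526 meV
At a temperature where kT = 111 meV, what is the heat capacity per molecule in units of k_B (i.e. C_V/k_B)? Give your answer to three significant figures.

0.867

Eᵢ/kT = 0, 2.3784, 3.3784, 4.7387.
Z = Σ e^(−Eᵢ/kT) = e^(−0) + e^(−2.3784) + e^(−3.3784) + e^(−4.7387) = 1.0000 + 0.092699 + 0.034102 + 0.0087500 = 1.1356.
⟨E⟩ = 36.864 meV, ⟨E²⟩ = 12044 meV².
C_V/k_B = (⟨E²⟩ − ⟨E⟩²)/(kT)² = (12044 − 1359.0)/12321 = 0.867.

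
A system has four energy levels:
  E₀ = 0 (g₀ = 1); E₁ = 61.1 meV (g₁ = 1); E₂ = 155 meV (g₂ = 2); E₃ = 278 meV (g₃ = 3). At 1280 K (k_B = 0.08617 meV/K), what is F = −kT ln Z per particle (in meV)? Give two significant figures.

k_BT = 0.08617 × 1280 K = 110.3 meV.
Eᵢ/kT = 0, 0.5539, 1.405, 2.520.
Z = Σ gᵢe^(−Eᵢ/kT) = 1·e^(−0) + 1·e^(−0.5539) + 2·e^(−1.405) + 3·e^(−2.520) = 1.000 + 0.5747 + 0.4907 + 0.2414 = 2.307.
F = −kT ln Z = −110.3 × ln(2.307) = −110.3 × 0.8359 = -92 meV.

-92 meV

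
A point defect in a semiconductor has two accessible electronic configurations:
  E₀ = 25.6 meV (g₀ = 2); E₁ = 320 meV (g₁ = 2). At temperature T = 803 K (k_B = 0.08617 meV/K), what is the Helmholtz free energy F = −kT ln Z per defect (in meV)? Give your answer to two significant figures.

k_BT = 0.08617 × 803 K = 69.19 meV.
Eᵢ/kT = 0.3700, 4.625.
Z = Σ gᵢe^(−Eᵢ/kT) = 2·e^(−0.3700) + 2·e^(−4.625) = 1.381 + 0.01961 = 1.401.
F = −kT ln Z = −69.19 × ln(1.401) = −69.19 × 0.3372 = -23 meV.

-23 meV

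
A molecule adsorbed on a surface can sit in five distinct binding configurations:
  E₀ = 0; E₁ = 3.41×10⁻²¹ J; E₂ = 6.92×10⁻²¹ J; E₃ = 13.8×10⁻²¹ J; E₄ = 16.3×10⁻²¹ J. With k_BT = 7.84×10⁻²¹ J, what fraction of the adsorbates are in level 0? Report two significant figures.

Eᵢ/kT = 0, 0.4349, 0.8827, 1.760, 2.079.
Z = Σ e^(−Eᵢ/kT) = e^(−0) + e^(−0.4349) + e^(−0.8827) + e^(−1.760) + e^(−2.079) = 1.000 + 0.6473 + 0.4137 + 0.1720 + 0.1251 = 2.358.
P₀ = e^(−E₀/kT) / Z = 1.000/2.358 = 0.42.

0.42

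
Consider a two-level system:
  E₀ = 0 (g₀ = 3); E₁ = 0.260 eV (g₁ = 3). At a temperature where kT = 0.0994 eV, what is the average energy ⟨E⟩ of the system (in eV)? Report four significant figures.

Eᵢ/kT = 0, 2.61569.
Z = Σ gᵢe^(−Eᵢ/kT) = 3·e^(−0) + 3·e^(−2.61569) = 3.00000 + 0.219352 = 3.21935.
⟨E⟩ = Σ Eᵢ gᵢe^(−Eᵢ/kT) / Z = (0·3.00000 + 0.260·0.219352) / 3.21935 = 0.01772 eV.

0.01772 eV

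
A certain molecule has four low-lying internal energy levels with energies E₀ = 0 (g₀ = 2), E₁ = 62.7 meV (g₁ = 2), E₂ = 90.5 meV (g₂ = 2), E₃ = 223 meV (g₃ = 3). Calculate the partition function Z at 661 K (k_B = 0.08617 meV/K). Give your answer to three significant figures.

Z = 3.13

k_BT = 0.08617 × 661 K = 56.958 meV.
Eᵢ/kT = 0, 1.1008, 1.5889, 3.9152.
Z = Σ gᵢe^(−Eᵢ/kT) = 2·e^(−0) + 2·e^(−1.1008) + 2·e^(−1.5889) + 3·e^(−3.9152) = 2.0000 + 0.66521 + 0.40830 + 0.059810 = 3.1333.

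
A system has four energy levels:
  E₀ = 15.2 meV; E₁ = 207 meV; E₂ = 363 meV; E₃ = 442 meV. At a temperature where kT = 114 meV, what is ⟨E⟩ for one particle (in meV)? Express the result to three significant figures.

64.7 meV

Eᵢ/kT = 0.13333, 1.8158, 3.1842, 3.8772.
Z = Σ e^(−Eᵢ/kT) = e^(−0.13333) + e^(−1.8158) + e^(−3.1842) + e^(−3.8772) = 0.87518 + 0.16271 + 0.041411 + 0.020709 = 1.1000.
⟨E⟩ = Σ Eᵢ e^(−Eᵢ/kT) / Z = (15.2·0.87518 + 207·0.16271 + 363·0.041411 + 442·0.020709) / 1.1000 = 64.7 meV.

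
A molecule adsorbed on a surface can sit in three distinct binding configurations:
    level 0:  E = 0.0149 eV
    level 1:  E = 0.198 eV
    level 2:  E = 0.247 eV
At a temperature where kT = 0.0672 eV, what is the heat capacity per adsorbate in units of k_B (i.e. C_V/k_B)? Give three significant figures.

0.719

Eᵢ/kT = 0.22173, 2.9464, 3.6756.
Z = Σ e^(−Eᵢ/kT) = e^(−0.22173) + e^(−2.9464) + e^(−3.6756) = 0.80113 + 0.052528 + 0.025334 = 0.87899.
⟨E⟩ = 0.032532 eV, ⟨E²⟩ = 0.0043035 eV².
C_V/k_B = (⟨E²⟩ − ⟨E⟩²)/(kT)² = (0.0043035 − 0.0010583)/0.0045158 = 0.719.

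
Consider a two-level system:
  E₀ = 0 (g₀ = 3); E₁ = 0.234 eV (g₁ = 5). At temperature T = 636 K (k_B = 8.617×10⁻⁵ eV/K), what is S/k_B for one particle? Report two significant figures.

1.2

k_BT = 8.617×10⁻⁵ × 636 K = 0.05480 eV.
Eᵢ/kT = 0, 4.270.
Z = Σ gᵢe^(−Eᵢ/kT) = 3·e^(−0) + 5·e^(−4.270) = 3.000 + 0.06991 = 3.070.
⟨E⟩ = Σ EᵢPᵢ = 0.005329 eV.
S/k_B = ln Z + ⟨E⟩/kT = ln(3.070) + 0.005329/0.05480 = 1.122 + 0.09724 = 1.2.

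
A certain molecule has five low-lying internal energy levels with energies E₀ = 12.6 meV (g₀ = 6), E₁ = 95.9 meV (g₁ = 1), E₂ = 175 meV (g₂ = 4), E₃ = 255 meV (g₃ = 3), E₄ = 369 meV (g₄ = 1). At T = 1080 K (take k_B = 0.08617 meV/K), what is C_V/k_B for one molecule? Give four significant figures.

0.4886

k_BT = 0.08617 × 1080 K = 93.0636 meV.
Eᵢ/kT = 0.135391, 1.03048, 1.88043, 2.74006, 3.96503.
Z = Σ gᵢe^(−Eᵢ/kT) = 6·e^(−0.135391) + 1·e^(−1.03048) + 4·e^(−1.88043) + 3·e^(−2.74006) + 1·e^(−3.96503) = 5.24025 + 0.356836 + 0.610098 + 0.193699 + 0.0189675 = 6.41985.
⟨E⟩ = 41.0301 meV, ⟨E²⟩ = 5915.38 meV².
C_V/k_B = (⟨E²⟩ − ⟨E⟩²)/(kT)² = (5915.38 − 1683.47)/8660.83 = 0.4886.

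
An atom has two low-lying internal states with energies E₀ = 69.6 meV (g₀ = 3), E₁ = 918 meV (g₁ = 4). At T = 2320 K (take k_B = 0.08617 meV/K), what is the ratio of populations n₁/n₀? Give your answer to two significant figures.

0.019

k_BT = 0.08617 × 2320 K = 199.9 meV.
n₁/n₀ = (g₁/g₀) exp[−(E₁−E₀)/kT] = (4/3) × exp(−(848.4 meV)/(199.9 meV)) = (4/3) × exp(-4.244) = 0.019.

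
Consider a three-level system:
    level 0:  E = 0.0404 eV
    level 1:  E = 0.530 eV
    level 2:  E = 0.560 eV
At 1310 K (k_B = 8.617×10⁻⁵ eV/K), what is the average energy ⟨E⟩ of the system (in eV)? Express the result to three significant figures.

k_BT = 8.617×10⁻⁵ × 1310 K = 0.11288 eV.
Eᵢ/kT = 0.35790, 4.6953, 4.9610.
Z = Σ e^(−Eᵢ/kT) = e^(−0.35790) + e^(−4.6953) + e^(−4.9610) = 0.69914 + 0.0091381 + 0.0070059 = 0.71528.
⟨E⟩ = Σ Eᵢ e^(−Eᵢ/kT) / Z = (0.0404·0.69914 + 0.530·0.0091381 + 0.560·0.0070059) / 0.71528 = 0.0517 eV.

0.0517 eV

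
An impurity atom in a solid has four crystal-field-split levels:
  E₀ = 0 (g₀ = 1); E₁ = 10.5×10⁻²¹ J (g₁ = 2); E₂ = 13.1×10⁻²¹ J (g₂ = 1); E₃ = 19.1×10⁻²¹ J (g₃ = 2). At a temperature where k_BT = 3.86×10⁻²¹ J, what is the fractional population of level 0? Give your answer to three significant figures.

0.848

Eᵢ/kT = 0, 2.7202, 3.3938, 4.9482.
Z = Σ gᵢe^(−Eᵢ/kT) = 1·e^(−0) + 2·e^(−2.7202) + 1·e^(−3.3938) + 2·e^(−4.9482) = 1.0000 + 0.13172 + 0.033581 + 0.014192 = 1.1795.
P₀ = g₀ e^(−E₀/kT) / Z = 1.0000/1.1795 = 0.848.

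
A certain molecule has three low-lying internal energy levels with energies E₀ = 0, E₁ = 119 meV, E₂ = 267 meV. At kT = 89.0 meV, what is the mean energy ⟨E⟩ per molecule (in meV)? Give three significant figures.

Eᵢ/kT = 0, 1.3371, 3.0000.
Z = Σ e^(−Eᵢ/kT) = e^(−0) + e^(−1.3371) + e^(−3.0000) = 1.0000 + 0.26261 + 0.049787 = 1.3124.
⟨E⟩ = Σ Eᵢ e^(−Eᵢ/kT) / Z = (0·1.0000 + 119·0.26261 + 267·0.049787) / 1.3124 = 33.9 meV.

33.9 meV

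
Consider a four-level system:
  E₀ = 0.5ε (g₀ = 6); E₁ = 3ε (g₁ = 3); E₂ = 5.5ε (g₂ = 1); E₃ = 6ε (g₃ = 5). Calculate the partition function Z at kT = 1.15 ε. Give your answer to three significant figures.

Z = 4.14

Eᵢ/kT = 0.43478, 2.6087, 4.7826, 5.2174.
Z = Σ gᵢe^(−Eᵢ/kT) = 6·e^(−0.43478) + 3·e^(−2.6087) + 1·e^(−4.7826) + 5·e^(−5.2174) = 3.8844 + 0.22089 + 0.0083742 + 0.027107 = 4.1408.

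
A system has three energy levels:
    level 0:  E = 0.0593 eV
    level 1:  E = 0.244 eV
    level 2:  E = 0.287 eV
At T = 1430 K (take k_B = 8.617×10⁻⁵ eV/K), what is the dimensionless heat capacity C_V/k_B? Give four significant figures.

0.5476

k_BT = 8.617×10⁻⁵ × 1430 K = 0.123223 eV.
Eᵢ/kT = 0.481241, 1.98015, 2.32911.
Z = Σ e^(−Eᵢ/kT) = e^(−0.481241) + e^(−1.98015) + e^(−2.32911) = 0.618016 + 0.138049 + 0.0973824 = 0.853447.
⟨E⟩ = 0.115158 eV, ⟨E²⟩ = 0.0215754 eV².
C_V/k_B = (⟨E²⟩ − ⟨E⟩²)/(kT)² = (0.0215754 − 0.0132614)/0.0151839 = 0.5476.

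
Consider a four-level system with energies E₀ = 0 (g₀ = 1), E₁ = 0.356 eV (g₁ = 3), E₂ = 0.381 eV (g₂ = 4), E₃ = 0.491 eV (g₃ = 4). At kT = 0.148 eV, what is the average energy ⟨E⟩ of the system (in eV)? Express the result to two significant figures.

Eᵢ/kT = 0, 2.405, 2.574, 3.318.
Z = Σ gᵢe^(−Eᵢ/kT) = 1·e^(−0) + 3·e^(−2.405) + 4·e^(−2.574) + 4·e^(−3.318) = 1.000 + 0.2708 + 0.3049 + 0.1449 = 1.721.
⟨E⟩ = Σ Eᵢ gᵢe^(−Eᵢ/kT) / Z = (0·1.000 + 0.356·0.2708 + 0.381·0.3049 + 0.491·0.1449) / 1.721 = 0.16 eV.

0.16 eV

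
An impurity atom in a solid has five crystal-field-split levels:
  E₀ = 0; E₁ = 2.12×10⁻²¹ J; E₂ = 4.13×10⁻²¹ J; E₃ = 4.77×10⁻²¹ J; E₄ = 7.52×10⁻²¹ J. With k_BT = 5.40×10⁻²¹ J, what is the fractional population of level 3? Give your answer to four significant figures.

0.1475

Eᵢ/kT = 0, 0.392593, 0.764815, 0.883333, 1.39259.
Z = Σ e^(−Eᵢ/kT) = e^(−0) + e^(−0.392593) + e^(−0.764815) + e^(−0.883333) + e^(−1.39259) = 1.00000 + 0.675304 + 0.465420 + 0.413403 + 0.248431 = 2.80256.
P₃ = e^(−E₃/kT) / Z = 0.413403/2.80256 = 0.1475.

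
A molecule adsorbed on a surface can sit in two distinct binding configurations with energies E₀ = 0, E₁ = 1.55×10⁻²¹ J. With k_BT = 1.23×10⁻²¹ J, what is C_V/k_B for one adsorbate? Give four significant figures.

0.2733

Eᵢ/kT = 0, 1.26016.
Z = Σ e^(−Eᵢ/kT) = e^(−0) + e^(−1.26016) = 1.00000 + 0.283609 = 1.28361.
⟨E⟩ = 0.342467, ⟨E²⟩ = 0.530824.
C_V/k_B = (⟨E²⟩ − ⟨E⟩²)/(kT)² = (0.530824 − 0.117284)/1.51290 = 0.2733.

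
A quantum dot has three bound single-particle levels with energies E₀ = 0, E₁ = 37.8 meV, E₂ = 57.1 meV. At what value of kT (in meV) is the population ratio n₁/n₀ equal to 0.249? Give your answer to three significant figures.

n₁/n₀ = exp[−(E₁−E₀)/kT] = 0.249.
⇒ (E₁−E₀)/kT = ln(1/0.249) = ln(4.0161) = 1.3903.
kT = 37.8 meV / 1.3903 = 27.2 meV.

27.2 meV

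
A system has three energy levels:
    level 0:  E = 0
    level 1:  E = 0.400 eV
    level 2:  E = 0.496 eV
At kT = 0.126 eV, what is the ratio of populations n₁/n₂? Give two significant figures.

2.1

n₁/n₂ = exp[−(E₁−E₂)/kT] = exp(−(-0.096 eV)/(0.126 eV)) = exp(0.7619) = 2.1.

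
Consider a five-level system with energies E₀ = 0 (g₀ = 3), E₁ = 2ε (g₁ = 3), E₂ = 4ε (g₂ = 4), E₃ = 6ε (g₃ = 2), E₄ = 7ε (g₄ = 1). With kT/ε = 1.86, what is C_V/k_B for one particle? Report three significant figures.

Eᵢ/kT = 0, 1.0753, 2.1505, 3.2258, 3.7634.
Z = Σ gᵢe^(−Eᵢ/kT) = 3·e^(−0) + 3·e^(−1.0753) + 4·e^(−2.1505) + 2·e^(−3.2258) + 1·e^(−3.7634) = 3.0000 + 1.0236 + 0.46570 + 0.079448 + 0.023205 = 4.5920.
⟨E⟩ = 0.99066 ε, ⟨E²⟩ = 3.3848 ε².
C_V/k_B = (⟨E²⟩ − ⟨E⟩²)/(kT)² = (3.3848 − 0.98141)/3.4596 = 0.695.

0.695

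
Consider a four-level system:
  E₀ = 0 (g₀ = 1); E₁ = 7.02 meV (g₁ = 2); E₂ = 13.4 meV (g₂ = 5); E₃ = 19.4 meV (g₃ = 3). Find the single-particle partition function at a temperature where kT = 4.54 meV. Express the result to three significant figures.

Z = 1.73

Eᵢ/kT = 0, 1.5463, 2.9515, 4.2731.
Z = Σ gᵢe^(−Eᵢ/kT) = 1·e^(−0) + 2·e^(−1.5463) + 5·e^(−2.9515) + 3·e^(−4.2731) = 1.0000 + 0.42607 + 0.26131 + 0.041816 = 1.7292.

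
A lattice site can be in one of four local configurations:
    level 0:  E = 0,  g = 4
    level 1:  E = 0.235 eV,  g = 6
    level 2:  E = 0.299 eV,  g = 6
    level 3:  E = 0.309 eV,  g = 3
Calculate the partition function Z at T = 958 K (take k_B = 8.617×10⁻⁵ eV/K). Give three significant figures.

Z = 4.58

k_BT = 8.617×10⁻⁵ × 958 K = 0.082551 eV.
Eᵢ/kT = 0, 2.8467, 3.6220, 3.7431.
Z = Σ gᵢe^(−Eᵢ/kT) = 4·e^(−0) + 6·e^(−2.8467) + 6·e^(−3.6220) + 3·e^(−3.7431) = 4.0000 + 0.34821 + 0.16037 + 0.071042 = 4.5796.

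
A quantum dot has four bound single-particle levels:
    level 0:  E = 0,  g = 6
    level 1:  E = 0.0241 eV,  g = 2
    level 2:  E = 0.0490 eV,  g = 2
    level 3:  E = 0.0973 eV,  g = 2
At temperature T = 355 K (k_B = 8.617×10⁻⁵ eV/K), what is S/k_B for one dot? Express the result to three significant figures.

k_BT = 8.617×10⁻⁵ × 355 K = 0.030590 eV.
Eᵢ/kT = 0, 0.78784, 1.6018, 3.1808.
Z = Σ gᵢe^(−Eᵢ/kT) = 6·e^(−0) + 2·e^(−0.78784) + 2·e^(−1.6018) + 2·e^(−3.1808) = 6.0000 + 0.90965 + 0.40307 + 0.083105 = 7.3958.
⟨E⟩ = Σ EᵢPᵢ = 0.0067280 eV.
S/k_B = ln Z + ⟨E⟩/kT = ln(7.3958) + 0.0067280/0.030590 = 2.0009 + 0.21994 = 2.22.

2.22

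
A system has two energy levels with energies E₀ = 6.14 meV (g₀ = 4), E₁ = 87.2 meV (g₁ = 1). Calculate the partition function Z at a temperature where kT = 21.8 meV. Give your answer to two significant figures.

Z = 3.0

Eᵢ/kT = 0.2817, 4.000.
Z = Σ gᵢe^(−Eᵢ/kT) = 4·e^(−0.2817) + 1·e^(−4.000) = 3.018 + 0.01832 = 3.036.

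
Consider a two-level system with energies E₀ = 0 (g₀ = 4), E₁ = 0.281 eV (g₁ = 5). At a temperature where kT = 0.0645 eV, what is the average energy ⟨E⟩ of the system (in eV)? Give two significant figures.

Eᵢ/kT = 0, 4.357.
Z = Σ gᵢe^(−Eᵢ/kT) = 4·e^(−0) + 5·e^(−4.357) = 4.000 + 0.06408 = 4.064.
⟨E⟩ = Σ Eᵢ gᵢe^(−Eᵢ/kT) / Z = (0·4.000 + 0.281·0.06408) / 4.064 = 0.0044 eV.

0.0044 eV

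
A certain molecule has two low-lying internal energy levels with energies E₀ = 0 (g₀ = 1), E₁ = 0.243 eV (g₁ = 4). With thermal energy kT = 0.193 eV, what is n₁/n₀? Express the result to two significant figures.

1.1

n₁/n₀ = (g₁/g₀) exp[−(E₁−E₀)/kT] = (4/1) × exp(−(0.243 eV)/(0.193 eV)) = (4/1) × exp(-1.259) = 1.1.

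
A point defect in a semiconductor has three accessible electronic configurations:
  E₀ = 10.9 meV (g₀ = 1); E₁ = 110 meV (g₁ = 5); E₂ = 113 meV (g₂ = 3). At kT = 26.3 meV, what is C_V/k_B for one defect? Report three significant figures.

Eᵢ/kT = 0.41445, 4.1825, 4.2966.
Z = Σ gᵢe^(−Eᵢ/kT) = 1·e^(−0.41445) + 5·e^(−4.1825) + 3·e^(−4.2966) = 0.66070 + 0.076302 + 0.040844 = 0.77785.
⟨E⟩ = 25.982 meV, ⟨E²⟩ = 1958.3 meV².
C_V/k_B = (⟨E²⟩ − ⟨E⟩²)/(kT)² = (1958.3 − 675.06)/691.69 = 1.86.

1.86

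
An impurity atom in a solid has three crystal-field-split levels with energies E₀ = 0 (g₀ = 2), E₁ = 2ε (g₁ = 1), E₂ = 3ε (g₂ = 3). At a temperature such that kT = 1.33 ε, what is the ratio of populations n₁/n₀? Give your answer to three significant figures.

n₁/n₀ = (g₁/g₀) exp[−(E₁−E₀)/kT] = (1/2) × exp(−(2ε)/(1.33ε)) = (1/2) × exp(-1.5038) = 0.111.

0.111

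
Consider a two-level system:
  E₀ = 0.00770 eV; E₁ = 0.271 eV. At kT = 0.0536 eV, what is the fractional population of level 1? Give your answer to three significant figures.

Eᵢ/kT = 0.14366, 5.0560.
Z = Σ e^(−Eᵢ/kT) = e^(−0.14366) + e^(−5.0560) = 0.86618 + 0.0063710 = 0.87255.
P₁ = e^(−E₁/kT) / Z = 0.0063710/0.87255 = 0.00730.

0.00730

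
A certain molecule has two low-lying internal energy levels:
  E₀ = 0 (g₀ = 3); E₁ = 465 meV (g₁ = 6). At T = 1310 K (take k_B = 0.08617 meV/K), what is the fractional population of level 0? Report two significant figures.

0.97

k_BT = 0.08617 × 1310 K = 112.9 meV.
Eᵢ/kT = 0, 4.119.
Z = Σ gᵢe^(−Eᵢ/kT) = 3·e^(−0) + 6·e^(−4.119) = 3.000 + 0.09756 = 3.098.
P₀ = g₀ e^(−E₀/kT) / Z = 3.000/3.098 = 0.97.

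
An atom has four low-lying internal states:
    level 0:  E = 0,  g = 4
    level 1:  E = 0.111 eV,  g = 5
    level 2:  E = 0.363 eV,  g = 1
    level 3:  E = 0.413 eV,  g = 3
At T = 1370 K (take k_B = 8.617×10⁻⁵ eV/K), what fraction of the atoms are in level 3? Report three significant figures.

k_BT = 8.617×10⁻⁵ × 1370 K = 0.11805 eV.
Eᵢ/kT = 0, 0.94028, 3.0750, 3.4985.
Z = Σ gᵢe^(−Eᵢ/kT) = 4·e^(−0) + 5·e^(−0.94028) + 1·e^(−3.0750) + 3·e^(−3.4985) = 4.0000 + 1.9526 + 0.046190 + 0.090728 = 6.0895.
P₃ = g₃ e^(−E₃/kT) / Z = 0.090728/6.0895 = 0.0149.

0.0149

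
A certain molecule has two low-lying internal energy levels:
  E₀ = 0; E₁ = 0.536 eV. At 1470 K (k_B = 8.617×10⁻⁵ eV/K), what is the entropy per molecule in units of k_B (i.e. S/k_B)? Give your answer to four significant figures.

0.07503

k_BT = 8.617×10⁻⁵ × 1470 K = 0.126670 eV.
Eᵢ/kT = 0, 4.23147.
Z = Σ e^(−Eᵢ/kT) = e^(−0) + e^(−4.23147) = 1.00000 + 0.0145310 = 1.01453.
⟨E⟩ = Σ EᵢPᵢ = 0.00767707 eV.
S/k_B = ln Z + ⟨E⟩/kT = ln(1.01453) + 0.00767707/0.126670 = 0.0144255 + 0.0606069 = 0.07503.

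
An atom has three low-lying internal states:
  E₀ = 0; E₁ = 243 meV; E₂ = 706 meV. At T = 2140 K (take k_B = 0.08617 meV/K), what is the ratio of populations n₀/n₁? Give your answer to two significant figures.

k_BT = 0.08617 × 2140 K = 184.4 meV.
n₀/n₁ = exp[−(E₀−E₁)/kT] = exp(−(-243 meV)/(184.4 meV)) = exp(1.318) = 3.7.

3.7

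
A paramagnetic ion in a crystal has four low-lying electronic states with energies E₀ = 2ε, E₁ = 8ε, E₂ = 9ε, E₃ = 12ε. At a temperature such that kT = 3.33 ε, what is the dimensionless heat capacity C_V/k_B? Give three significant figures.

0.863

Eᵢ/kT = 0.60060, 2.4024, 2.7027, 3.6036.
Z = Σ e^(−Eᵢ/kT) = e^(−0.60060) + e^(−2.4024) + e^(−2.7027) + e^(−3.6036) = 0.54848 + 0.090500 + 0.067024 + 0.027226 = 0.73323.
⟨E⟩ = 3.7517 ε, ⟨E²⟩ = 23.643 ε².
C_V/k_B = (⟨E²⟩ − ⟨E⟩²)/(kT)² = (23.643 − 14.075)/11.089 = 0.863.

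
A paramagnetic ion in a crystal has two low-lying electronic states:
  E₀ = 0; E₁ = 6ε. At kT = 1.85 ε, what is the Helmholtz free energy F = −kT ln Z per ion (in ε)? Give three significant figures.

-0.0708 ε

Eᵢ/kT = 0, 3.2432.
Z = Σ e^(−Eᵢ/kT) = e^(−0) + e^(−3.2432) = 1.0000 + 0.039039 = 1.0390.
F = −kT ln Z = −1.85 × ln(1.0390) = −1.85 × 0.038259 = -0.0708 ε.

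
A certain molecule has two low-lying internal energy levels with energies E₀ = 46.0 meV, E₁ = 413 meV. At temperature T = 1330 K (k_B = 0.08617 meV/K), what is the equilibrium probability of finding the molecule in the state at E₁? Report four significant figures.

k_BT = 0.08617 × 1330 K = 114.606 meV.
Eᵢ/kT = 0.401375, 3.60365.
Z = Σ e^(−Eᵢ/kT) = e^(−0.401375) + e^(−3.60365) = 0.669399 + 0.0272242 = 0.696623.
P₁ = e^(−E₁/kT) / Z = 0.0272242/0.696623 = 0.03908.

0.03908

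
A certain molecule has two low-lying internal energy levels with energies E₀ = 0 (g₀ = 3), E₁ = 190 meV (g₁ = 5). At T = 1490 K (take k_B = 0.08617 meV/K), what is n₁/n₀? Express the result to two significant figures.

k_BT = 0.08617 × 1490 K = 128.4 meV.
n₁/n₀ = (g₁/g₀) exp[−(E₁−E₀)/kT] = (5/3) × exp(−(190 meV)/(128.4 meV)) = (5/3) × exp(-1.480) = 0.38.

0.38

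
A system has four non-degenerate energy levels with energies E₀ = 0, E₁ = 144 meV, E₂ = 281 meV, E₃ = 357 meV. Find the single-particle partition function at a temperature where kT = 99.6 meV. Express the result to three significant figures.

Eᵢ/kT = 0, 1.4458, 2.8213, 3.5843.
Z = Σ e^(−Eᵢ/kT) = e^(−0) + e^(−1.4458) + e^(−2.8213) + e^(−3.5843) = 1.0000 + 0.23556 + 0.059529 + 0.027756 = 1.3228.

Z = 1.32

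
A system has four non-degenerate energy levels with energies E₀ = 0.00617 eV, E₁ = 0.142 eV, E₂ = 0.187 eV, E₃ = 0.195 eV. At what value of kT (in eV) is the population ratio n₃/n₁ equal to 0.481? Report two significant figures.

n₃/n₁ = exp[−(E₃−E₁)/kT] = 0.481.
⇒ (E₃−E₁)/kT = ln(1/0.481) = ln(2.079) = 0.7319.
kT = 0.053 eV / 0.7319 = 0.072 eV.

0.072 eV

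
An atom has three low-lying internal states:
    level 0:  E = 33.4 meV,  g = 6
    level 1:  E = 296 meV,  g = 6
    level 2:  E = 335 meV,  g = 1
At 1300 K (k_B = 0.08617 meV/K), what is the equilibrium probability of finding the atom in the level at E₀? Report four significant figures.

k_BT = 0.08617 × 1300 K = 112.021 meV.
Eᵢ/kT = 0.298158, 2.64236, 2.99051.
Z = Σ gᵢe^(−Eᵢ/kT) = 6·e^(−0.298158) + 6·e^(−2.64236) + 1·e^(−2.99051) = 4.45310 + 0.427158 + 0.0502618 = 4.93052.
P₀ = g₀ e^(−E₀/kT) / Z = 4.45310/4.93052 = 0.9032.

0.9032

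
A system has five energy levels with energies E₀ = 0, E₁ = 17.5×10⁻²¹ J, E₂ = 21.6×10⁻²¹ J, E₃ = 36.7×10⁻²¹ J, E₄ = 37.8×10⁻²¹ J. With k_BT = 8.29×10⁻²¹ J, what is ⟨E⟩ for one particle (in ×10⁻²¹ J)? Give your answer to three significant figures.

Eᵢ/kT = 0, 2.1110, 2.6055, 4.4270, 4.5597.
Z = Σ e^(−Eᵢ/kT) = e^(−0) + e^(−2.1110) + e^(−2.6055) + e^(−4.4270) + e^(−4.5597) = 1.0000 + 0.12112 + 0.073866 + 0.011950 + 0.010465 = 1.2174.
⟨E⟩ = Σ Eᵢ e^(−Eᵢ/kT) / Z = (0·1.0000 + 17.5·0.12112 + 21.6·0.073866 + 36.7·0.011950 + 37.8·0.010465) / 1.2174 = 3.74 ×10⁻²¹ J.

3.74 ×10⁻²¹ J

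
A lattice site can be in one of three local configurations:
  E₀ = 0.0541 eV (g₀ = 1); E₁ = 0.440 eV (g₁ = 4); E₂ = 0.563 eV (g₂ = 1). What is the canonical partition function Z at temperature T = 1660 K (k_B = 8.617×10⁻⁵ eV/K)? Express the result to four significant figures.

Z = 0.8892

k_BT = 8.617×10⁻⁵ × 1660 K = 0.143042 eV.
Eᵢ/kT = 0.378211, 3.07602, 3.93591.
Z = Σ gᵢe^(−Eᵢ/kT) = 1·e^(−0.378211) + 4·e^(−3.07602) + 1·e^(−3.93591) = 0.685086 + 0.184570 + 0.0195279 = 0.889184.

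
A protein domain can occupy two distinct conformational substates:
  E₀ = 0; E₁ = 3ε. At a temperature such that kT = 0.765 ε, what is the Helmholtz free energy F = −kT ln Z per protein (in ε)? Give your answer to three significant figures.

Eᵢ/kT = 0, 3.9216.
Z = Σ e^(−Eᵢ/kT) = e^(−0) + e^(−3.9216) = 1.0000 + 0.019809 = 1.0198.
F = −kT ln Z = −0.765 × ln(1.0198) = −0.765 × 0.019607 = -0.0150 ε.

-0.0150 ε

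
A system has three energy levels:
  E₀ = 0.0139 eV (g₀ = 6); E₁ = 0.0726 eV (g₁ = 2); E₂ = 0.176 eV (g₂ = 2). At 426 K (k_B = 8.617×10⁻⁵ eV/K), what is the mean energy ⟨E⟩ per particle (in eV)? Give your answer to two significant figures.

k_BT = 8.617×10⁻⁵ × 426 K = 0.03671 eV.
Eᵢ/kT = 0.3786, 1.978, 4.794.
Z = Σ gᵢe^(−Eᵢ/kT) = 6·e^(−0.3786) + 2·e^(−1.978) + 2·e^(−4.794) = 4.109 + 0.2767 + 0.01656 = 4.402.
⟨E⟩ = Σ Eᵢ gᵢe^(−Eᵢ/kT) / Z = (0.0139·4.109 + 0.0726·0.2767 + 0.176·0.01656) / 4.402 = 0.018 eV.

0.018 eV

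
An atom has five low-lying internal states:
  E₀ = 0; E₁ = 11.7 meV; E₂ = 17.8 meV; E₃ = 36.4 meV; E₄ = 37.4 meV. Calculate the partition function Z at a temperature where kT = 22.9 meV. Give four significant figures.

Z = 2.459

Eᵢ/kT = 0, 0.510917, 0.777293, 1.58952, 1.63319.
Z = Σ e^(−Eᵢ/kT) = e^(−0) + e^(−0.510917) + e^(−0.777293) + e^(−1.58952) + e^(−1.63319) = 1.00000 + 0.599945 + 0.459649 + 0.204024 + 0.195306 = 2.45892.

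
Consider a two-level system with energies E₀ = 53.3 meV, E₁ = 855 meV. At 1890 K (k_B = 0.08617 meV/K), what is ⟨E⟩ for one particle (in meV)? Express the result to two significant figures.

k_BT = 0.08617 × 1890 K = 162.9 meV.
Eᵢ/kT = 0.3272, 5.249.
Z = Σ e^(−Eᵢ/kT) = e^(−0.3272) + e^(−5.249) = 0.7209 + 0.005253 = 0.7262.
⟨E⟩ = Σ Eᵢ e^(−Eᵢ/kT) / Z = (53.3·0.7209 + 855·0.005253) / 0.7262 = 59 meV.

59 meV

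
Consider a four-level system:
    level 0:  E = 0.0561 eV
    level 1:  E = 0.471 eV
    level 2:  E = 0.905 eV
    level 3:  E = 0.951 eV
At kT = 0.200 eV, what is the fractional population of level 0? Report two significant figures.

Eᵢ/kT = 0.2805, 2.355, 4.525, 4.755.
Z = Σ e^(−Eᵢ/kT) = e^(−0.2805) + e^(−2.355) + e^(−4.525) + e^(−4.755) = 0.7554 + 0.09489 + 0.01083 + 0.008609 = 0.8697.
P₀ = e^(−E₀/kT) / Z = 0.7554/0.8697 = 0.87.

0.87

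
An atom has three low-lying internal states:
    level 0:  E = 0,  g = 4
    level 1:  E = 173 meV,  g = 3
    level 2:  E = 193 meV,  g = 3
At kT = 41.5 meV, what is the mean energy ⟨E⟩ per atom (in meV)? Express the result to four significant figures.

Eᵢ/kT = 0, 4.16867, 4.65060.
Z = Σ gᵢe^(−Eᵢ/kT) = 4·e^(−0) + 3·e^(−4.16867) + 3·e^(−4.65060) = 4.00000 + 0.0464185 + 0.0286676 = 4.07509.
⟨E⟩ = Σ Eᵢ gᵢe^(−Eᵢ/kT) / Z = (0·4.00000 + 173·0.0464185 + 193·0.0286676) / 4.07509 = 3.328 meV.

3.328 meV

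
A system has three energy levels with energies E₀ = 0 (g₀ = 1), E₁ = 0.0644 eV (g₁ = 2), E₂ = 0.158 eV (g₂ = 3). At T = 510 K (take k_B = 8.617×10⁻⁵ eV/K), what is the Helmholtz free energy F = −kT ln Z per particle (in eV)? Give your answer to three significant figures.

k_BT = 8.617×10⁻⁵ × 510 K = 0.043947 eV.
Eᵢ/kT = 0, 1.4654, 3.5952.
Z = Σ gᵢe^(−Eᵢ/kT) = 1·e^(−0) + 2·e^(−1.4654) + 3·e^(−3.5952) = 1.0000 + 0.46197 + 0.082366 = 1.5443.
F = −kT ln Z = −0.043947 × ln(1.5443) = −0.043947 × 0.43457 = -0.0191 eV.

-0.0191 eV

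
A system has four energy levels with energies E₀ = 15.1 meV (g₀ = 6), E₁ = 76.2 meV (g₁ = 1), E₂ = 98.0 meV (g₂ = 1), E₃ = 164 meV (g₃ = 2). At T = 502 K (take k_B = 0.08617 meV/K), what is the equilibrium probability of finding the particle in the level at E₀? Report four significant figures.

k_BT = 0.08617 × 502 K = 43.2573 meV.
Eᵢ/kT = 0.349074, 1.76155, 2.26551, 3.79127.
Z = Σ gᵢe^(−Eᵢ/kT) = 6·e^(−0.349074) + 1·e^(−1.76155) + 1·e^(−2.26551) + 2·e^(−3.79127) = 4.23205 + 0.171778 + 0.103777 + 0.0451338 = 4.55274.
P₀ = g₀ e^(−E₀/kT) / Z = 4.23205/4.55274 = 0.9296.

0.9296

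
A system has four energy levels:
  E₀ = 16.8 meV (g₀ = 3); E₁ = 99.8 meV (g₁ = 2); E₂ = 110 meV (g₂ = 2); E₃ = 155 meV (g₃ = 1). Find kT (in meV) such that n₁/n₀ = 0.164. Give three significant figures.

59.2 meV

n₁/n₀ = (g₁/g₀) exp[−(E₁−E₀)/kT] = 0.164.
⇒ (E₁−E₀)/kT = ln((2/3)/0.164) = ln(4.0650) = 1.4024.
kT = 83.0 meV / 1.4024 = 59.2 meV.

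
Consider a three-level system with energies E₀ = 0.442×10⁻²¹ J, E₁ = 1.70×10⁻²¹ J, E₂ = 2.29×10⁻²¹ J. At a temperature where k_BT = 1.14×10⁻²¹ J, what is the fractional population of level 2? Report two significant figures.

0.13

Eᵢ/kT = 0.3877, 1.491, 2.009.
Z = Σ e^(−Eᵢ/kT) = e^(−0.3877) + e^(−1.491) + e^(−2.009) = 0.6786 + 0.2251 + 0.1341 = 1.038.
P₂ = e^(−E₂/kT) / Z = 0.1341/1.038 = 0.13.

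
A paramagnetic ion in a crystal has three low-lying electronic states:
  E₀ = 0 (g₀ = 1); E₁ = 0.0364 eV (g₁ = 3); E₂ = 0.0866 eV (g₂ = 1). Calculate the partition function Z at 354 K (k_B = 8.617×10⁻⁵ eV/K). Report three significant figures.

Z = 1.97

k_BT = 8.617×10⁻⁵ × 354 K = 0.030504 eV.
Eᵢ/kT = 0, 1.1933, 2.8390.
Z = Σ gᵢe^(−Eᵢ/kT) = 1·e^(−0) + 3·e^(−1.1933) + 1·e^(−2.8390) = 1.0000 + 0.90966 + 0.058484 = 1.9681.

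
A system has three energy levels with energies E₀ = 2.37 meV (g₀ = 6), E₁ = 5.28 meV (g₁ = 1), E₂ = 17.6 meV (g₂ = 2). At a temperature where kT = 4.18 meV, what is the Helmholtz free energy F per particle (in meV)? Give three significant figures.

Eᵢ/kT = 0.56699, 1.2632, 4.2105.
Z = Σ gᵢe^(−Eᵢ/kT) = 6·e^(−0.56699) + 1·e^(−1.2632) + 2·e^(−4.2105) = 3.4034 + 0.28275 + 0.029678 = 3.7158.
F = −kT ln Z = −4.18 × ln(3.7158) = −4.18 × 1.3126 = -5.49 meV.

-5.49 meV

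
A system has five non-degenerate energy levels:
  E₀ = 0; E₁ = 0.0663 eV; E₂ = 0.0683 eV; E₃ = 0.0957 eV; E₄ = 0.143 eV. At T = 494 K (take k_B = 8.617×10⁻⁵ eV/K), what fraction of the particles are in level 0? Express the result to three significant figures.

k_BT = 8.617×10⁻⁵ × 494 K = 0.042568 eV.
Eᵢ/kT = 0, 1.5575, 1.6045, 2.2482, 3.3593.
Z = Σ e^(−Eᵢ/kT) = e^(−0) + e^(−1.5575) + e^(−1.6045) + e^(−2.2482) + e^(−3.3593) = 1.0000 + 0.21066 + 0.20099 + 0.10559 + 0.034760 = 1.5520.
P₀ = e^(−E₀/kT) / Z = 1.0000/1.5520 = 0.644.

0.644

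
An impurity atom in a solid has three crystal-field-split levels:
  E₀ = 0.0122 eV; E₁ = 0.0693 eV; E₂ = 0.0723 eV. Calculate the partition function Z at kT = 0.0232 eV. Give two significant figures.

Z = 0.69

Eᵢ/kT = 0.5259, 2.987, 3.116.
Z = Σ e^(−Eᵢ/kT) = e^(−0.5259) + e^(−2.987) + e^(−3.116) = 0.5910 + 0.05044 + 0.04433 = 0.6858.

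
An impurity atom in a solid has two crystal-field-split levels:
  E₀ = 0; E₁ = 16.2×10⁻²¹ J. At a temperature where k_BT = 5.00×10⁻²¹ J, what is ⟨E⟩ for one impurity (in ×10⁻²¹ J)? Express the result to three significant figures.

Eᵢ/kT = 0, 3.2400.
Z = Σ e^(−Eᵢ/kT) = e^(−0) + e^(−3.2400) = 1.0000 + 0.039164 = 1.0392.
⟨E⟩ = Σ Eᵢ e^(−Eᵢ/kT) / Z = (0·1.0000 + 16.2·0.039164) / 1.0392 = 0.611 ×10⁻²¹ J.

0.611 ×10⁻²¹ J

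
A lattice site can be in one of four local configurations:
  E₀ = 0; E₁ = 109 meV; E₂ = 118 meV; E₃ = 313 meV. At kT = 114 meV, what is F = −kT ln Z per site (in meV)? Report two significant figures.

Eᵢ/kT = 0, 0.9561, 1.035, 2.746.
Z = Σ e^(−Eᵢ/kT) = e^(−0) + e^(−0.9561) + e^(−1.035) + e^(−2.746) = 1.000 + 0.3844 + 0.3552 + 0.06418 = 1.804.
F = −kT ln Z = −114 × ln(1.804) = −114 × 0.5900 = -67 meV.

-67 meV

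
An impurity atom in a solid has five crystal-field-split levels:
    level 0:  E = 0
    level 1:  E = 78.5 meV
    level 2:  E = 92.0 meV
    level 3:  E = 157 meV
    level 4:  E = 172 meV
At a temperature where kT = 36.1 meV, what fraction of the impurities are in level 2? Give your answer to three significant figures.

0.0645

Eᵢ/kT = 0, 2.1745, 2.5485, 4.3490, 4.7645.
Z = Σ e^(−Eᵢ/kT) = e^(−0) + e^(−2.1745) + e^(−2.5485) + e^(−4.3490) + e^(−4.7645) = 1.0000 + 0.11366 + 0.078199 + 0.012920 + 0.0085272 = 1.2133.
P₂ = e^(−E₂/kT) / Z = 0.078199/1.2133 = 0.0645.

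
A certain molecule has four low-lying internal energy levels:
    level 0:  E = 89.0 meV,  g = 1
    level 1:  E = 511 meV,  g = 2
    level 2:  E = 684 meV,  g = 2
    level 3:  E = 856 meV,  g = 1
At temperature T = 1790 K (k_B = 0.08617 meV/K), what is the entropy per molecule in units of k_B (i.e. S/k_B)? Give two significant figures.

0.63

k_BT = 0.08617 × 1790 K = 154.2 meV.
Eᵢ/kT = 0.5772, 3.314, 4.436, 5.551.
Z = Σ gᵢe^(−Eᵢ/kT) = 1·e^(−0.5772) + 2·e^(−3.314) + 2·e^(−4.436) + 1·e^(−5.551) = 0.5615 + 0.07274 + 0.02369 + 0.003884 = 0.6618.
⟨E⟩ = Σ EᵢPᵢ = 161.2 meV.
S/k_B = ln Z + ⟨E⟩/kT = ln(0.6618) + 161.2/154.2 = -0.4128 + 1.045 = 0.63.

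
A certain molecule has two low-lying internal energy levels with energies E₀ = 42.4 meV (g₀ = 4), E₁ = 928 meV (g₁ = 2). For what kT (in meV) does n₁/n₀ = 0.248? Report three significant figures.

n₁/n₀ = (g₁/g₀) exp[−(E₁−E₀)/kT] = 0.248.
⇒ (E₁−E₀)/kT = ln((2/4)/0.248) = ln(2.0161) = 0.70116.
kT = 885.6 meV / 0.70116 = 1260 meV.

1260 meV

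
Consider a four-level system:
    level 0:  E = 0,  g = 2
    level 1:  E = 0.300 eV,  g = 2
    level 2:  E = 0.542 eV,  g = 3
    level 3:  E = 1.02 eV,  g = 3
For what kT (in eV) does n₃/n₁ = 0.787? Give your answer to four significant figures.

1.116 eV

n₃/n₁ = (g₃/g₁) exp[−(E₃−E₁)/kT] = 0.787.
⇒ (E₃−E₁)/kT = ln((3/2)/0.787) = ln(1.90597) = 0.644991.
kT = 0.720 eV / 0.644991 = 1.116 eV.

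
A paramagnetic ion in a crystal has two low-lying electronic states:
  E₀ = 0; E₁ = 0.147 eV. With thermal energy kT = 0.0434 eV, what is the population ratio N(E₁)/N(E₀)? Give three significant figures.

0.0338

n₁/n₀ = exp[−(E₁−E₀)/kT] = exp(−(0.147 eV)/(0.0434 eV)) = exp(-3.3871) = 0.0338.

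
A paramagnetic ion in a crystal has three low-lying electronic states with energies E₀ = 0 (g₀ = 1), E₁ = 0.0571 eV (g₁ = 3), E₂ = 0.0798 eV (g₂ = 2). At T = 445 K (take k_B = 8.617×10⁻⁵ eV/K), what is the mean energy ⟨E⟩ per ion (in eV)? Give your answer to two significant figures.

k_BT = 8.617×10⁻⁵ × 445 K = 0.03835 eV.
Eᵢ/kT = 0, 1.489, 2.081.
Z = Σ gᵢe^(−Eᵢ/kT) = 1·e^(−0) + 3·e^(−1.489) + 2·e^(−2.081) = 1.000 + 0.6768 + 0.2496 = 1.926.
⟨E⟩ = Σ Eᵢ gᵢe^(−Eᵢ/kT) / Z = (0·1.000 + 0.0571·0.6768 + 0.0798·0.2496) / 1.926 = 0.030 eV.

0.030 eV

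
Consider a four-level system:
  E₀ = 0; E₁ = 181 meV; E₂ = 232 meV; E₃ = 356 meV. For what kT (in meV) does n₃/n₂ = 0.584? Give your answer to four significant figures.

n₃/n₂ = exp[−(E₃−E₂)/kT] = 0.584.
⇒ (E₃−E₂)/kT = ln(1/0.584) = ln(1.71233) = 0.537855.
kT = 124 meV / 0.537855 = 230.5 meV.

230.5 meV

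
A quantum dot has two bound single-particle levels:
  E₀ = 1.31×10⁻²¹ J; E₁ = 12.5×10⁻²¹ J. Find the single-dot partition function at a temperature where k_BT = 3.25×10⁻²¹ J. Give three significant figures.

Z = 0.690

Eᵢ/kT = 0.40308, 3.8462.
Z = Σ e^(−Eᵢ/kT) = e^(−0.40308) + e^(−3.8462) = 0.66826 + 0.021361 = 0.68962.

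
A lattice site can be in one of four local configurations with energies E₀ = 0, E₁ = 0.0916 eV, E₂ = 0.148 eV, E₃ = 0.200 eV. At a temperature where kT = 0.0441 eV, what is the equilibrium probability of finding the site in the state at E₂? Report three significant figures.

Eᵢ/kT = 0, 2.0771, 3.3560, 4.5351.
Z = Σ e^(−Eᵢ/kT) = e^(−0) + e^(−2.0771) + e^(−3.3560) + e^(−4.5351) = 1.0000 + 0.12529 + 0.034874 + 0.010726 = 1.1709.
P₂ = e^(−E₂/kT) / Z = 0.034874/1.1709 = 0.0298.

0.0298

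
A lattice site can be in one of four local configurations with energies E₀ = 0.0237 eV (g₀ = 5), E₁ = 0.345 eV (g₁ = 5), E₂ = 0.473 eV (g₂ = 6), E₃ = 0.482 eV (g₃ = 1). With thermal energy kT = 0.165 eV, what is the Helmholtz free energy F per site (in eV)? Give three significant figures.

Eᵢ/kT = 0.14364, 2.0909, 2.8667, 2.9212.
Z = Σ gᵢe^(−Eᵢ/kT) = 5·e^(−0.14364) + 5·e^(−2.0909) + 6·e^(−2.8667) + 1·e^(−2.9212) = 4.3310 + 0.61788 + 0.34132 + 0.053869 = 5.3441.
F = −kT ln Z = −0.165 × ln(5.3441) = −0.165 × 1.6760 = -0.277 eV.

-0.277 eV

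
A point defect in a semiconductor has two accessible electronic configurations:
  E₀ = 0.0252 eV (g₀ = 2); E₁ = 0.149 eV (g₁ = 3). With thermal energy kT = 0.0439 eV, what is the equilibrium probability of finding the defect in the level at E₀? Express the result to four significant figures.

0.9179

Eᵢ/kT = 0.574032, 3.39408.
Z = Σ gᵢe^(−Eᵢ/kT) = 2·e^(−0.574032) + 3·e^(−3.39408) = 1.12650 + 0.100714 = 1.22721.
P₀ = g₀ e^(−E₀/kT) / Z = 1.12650/1.22721 = 0.9179.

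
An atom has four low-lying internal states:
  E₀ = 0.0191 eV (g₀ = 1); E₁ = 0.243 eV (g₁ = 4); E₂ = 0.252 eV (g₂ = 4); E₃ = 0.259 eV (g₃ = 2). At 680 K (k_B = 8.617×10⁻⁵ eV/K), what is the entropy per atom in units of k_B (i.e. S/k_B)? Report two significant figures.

k_BT = 8.617×10⁻⁵ × 680 K = 0.05860 eV.
Eᵢ/kT = 0.3259, 4.147, 4.300, 4.420.
Z = Σ gᵢe^(−Eᵢ/kT) = 1·e^(−0.3259) + 4·e^(−4.147) + 4·e^(−4.300) + 2·e^(−4.420) = 0.7219 + 0.06325 + 0.05427 + 0.02407 = 0.8635.
⟨E⟩ = Σ EᵢPᵢ = 0.05682 eV.
S/k_B = ln Z + ⟨E⟩/kT = ln(0.8635) + 0.05682/0.05860 = -0.1468 + 0.9696 = 0.82.

0.82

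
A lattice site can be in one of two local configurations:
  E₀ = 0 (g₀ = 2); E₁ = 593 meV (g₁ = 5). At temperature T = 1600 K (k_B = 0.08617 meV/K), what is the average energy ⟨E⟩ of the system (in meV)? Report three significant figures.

19.4 meV

k_BT = 0.08617 × 1600 K = 137.87 meV.
Eᵢ/kT = 0, 4.3012.
Z = Σ gᵢe^(−Eᵢ/kT) = 2·e^(−0) + 5·e^(−4.3012) = 2.0000 + 0.067761 = 2.0678.
⟨E⟩ = Σ Eᵢ gᵢe^(−Eᵢ/kT) / Z = (0·2.0000 + 593·0.067761) / 2.0678 = 19.4 meV.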